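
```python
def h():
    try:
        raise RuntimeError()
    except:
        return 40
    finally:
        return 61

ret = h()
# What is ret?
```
61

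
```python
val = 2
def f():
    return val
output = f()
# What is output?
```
2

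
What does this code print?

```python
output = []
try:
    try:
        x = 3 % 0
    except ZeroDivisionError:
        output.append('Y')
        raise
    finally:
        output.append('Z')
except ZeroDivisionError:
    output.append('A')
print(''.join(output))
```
YZA

finally runs before re-raised exception propagates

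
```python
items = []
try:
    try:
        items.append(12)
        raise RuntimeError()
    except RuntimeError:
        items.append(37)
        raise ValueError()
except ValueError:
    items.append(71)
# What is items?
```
[12, 37, 71]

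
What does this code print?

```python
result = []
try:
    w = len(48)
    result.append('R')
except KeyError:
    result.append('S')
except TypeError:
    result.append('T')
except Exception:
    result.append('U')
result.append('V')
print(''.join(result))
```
TV

TypeError matches before generic Exception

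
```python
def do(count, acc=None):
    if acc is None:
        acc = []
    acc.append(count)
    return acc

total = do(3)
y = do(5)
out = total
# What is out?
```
[3]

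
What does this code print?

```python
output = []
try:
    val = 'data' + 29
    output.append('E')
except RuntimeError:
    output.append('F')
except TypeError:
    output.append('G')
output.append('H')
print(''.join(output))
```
GH

TypeError is caught by its specific handler, not RuntimeError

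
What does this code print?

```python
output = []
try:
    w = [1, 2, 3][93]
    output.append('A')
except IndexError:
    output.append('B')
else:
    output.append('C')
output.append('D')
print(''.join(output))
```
BD

else block skipped when exception is caught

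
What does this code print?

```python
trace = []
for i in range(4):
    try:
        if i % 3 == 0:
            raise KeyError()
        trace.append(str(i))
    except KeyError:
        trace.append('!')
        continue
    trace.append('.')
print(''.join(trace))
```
!1.2.!

continue in except skips rest of loop body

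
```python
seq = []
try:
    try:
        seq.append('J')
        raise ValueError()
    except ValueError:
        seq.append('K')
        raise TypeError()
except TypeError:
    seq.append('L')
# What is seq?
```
['J', 'K', 'L']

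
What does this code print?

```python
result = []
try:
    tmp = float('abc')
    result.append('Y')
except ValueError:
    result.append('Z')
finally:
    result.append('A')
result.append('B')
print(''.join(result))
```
ZAB

finally always runs, even after exception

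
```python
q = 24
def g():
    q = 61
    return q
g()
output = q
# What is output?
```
24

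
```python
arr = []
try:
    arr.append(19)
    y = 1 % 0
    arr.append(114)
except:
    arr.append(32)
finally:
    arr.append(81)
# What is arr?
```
[19, 32, 81]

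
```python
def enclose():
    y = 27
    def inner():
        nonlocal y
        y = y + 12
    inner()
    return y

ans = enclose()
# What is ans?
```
39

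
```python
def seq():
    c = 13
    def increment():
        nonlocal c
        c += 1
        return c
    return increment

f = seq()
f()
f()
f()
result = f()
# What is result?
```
17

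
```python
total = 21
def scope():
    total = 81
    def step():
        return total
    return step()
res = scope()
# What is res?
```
81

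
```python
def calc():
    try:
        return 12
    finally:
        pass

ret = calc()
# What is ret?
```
12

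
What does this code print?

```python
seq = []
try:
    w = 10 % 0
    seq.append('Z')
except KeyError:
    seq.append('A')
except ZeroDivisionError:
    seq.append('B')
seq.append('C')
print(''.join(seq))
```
BC

ZeroDivisionError is caught by its specific handler, not KeyError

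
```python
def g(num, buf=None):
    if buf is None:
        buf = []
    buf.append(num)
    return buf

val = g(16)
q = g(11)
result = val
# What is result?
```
[16]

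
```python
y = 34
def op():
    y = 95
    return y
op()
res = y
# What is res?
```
34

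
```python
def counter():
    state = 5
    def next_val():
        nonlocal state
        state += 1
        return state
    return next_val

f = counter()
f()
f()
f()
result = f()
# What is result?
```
9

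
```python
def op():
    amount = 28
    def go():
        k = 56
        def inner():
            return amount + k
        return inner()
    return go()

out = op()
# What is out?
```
84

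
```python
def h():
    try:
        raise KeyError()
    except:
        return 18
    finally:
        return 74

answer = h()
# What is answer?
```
74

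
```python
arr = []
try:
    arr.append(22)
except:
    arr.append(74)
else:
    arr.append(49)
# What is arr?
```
[22, 49]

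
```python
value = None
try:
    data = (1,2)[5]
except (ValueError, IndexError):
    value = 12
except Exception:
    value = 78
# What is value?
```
12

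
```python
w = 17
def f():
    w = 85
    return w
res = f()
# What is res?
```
85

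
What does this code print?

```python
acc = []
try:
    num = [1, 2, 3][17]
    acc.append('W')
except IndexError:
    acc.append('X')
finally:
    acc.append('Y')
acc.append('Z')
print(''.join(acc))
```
XYZ

finally always runs, even after exception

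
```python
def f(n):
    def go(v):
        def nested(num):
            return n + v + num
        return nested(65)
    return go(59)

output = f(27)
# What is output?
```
151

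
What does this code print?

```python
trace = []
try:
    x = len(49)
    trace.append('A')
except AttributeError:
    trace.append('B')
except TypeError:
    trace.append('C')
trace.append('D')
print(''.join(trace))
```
CD

TypeError is caught by its specific handler, not AttributeError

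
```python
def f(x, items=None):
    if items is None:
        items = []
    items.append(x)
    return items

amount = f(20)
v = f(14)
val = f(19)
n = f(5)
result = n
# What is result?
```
[5]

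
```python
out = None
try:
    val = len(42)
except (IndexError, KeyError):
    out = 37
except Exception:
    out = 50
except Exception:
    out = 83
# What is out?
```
50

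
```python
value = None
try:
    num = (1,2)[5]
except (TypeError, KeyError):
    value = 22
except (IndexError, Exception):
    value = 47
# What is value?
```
47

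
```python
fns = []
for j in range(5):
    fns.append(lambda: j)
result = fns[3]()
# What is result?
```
4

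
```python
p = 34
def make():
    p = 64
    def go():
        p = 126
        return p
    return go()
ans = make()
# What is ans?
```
126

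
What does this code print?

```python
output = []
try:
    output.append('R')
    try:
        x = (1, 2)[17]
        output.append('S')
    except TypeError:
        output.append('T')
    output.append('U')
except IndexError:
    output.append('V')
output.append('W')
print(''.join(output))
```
RVW

Inner handler doesn't match, propagates to outer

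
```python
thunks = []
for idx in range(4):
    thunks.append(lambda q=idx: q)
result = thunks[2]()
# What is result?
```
2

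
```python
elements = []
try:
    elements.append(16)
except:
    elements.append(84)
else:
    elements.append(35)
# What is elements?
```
[16, 35]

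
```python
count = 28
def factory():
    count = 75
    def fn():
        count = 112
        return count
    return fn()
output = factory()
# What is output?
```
112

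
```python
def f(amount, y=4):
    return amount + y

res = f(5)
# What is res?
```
9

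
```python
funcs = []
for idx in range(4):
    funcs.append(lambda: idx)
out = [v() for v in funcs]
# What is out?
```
[3, 3, 3, 3]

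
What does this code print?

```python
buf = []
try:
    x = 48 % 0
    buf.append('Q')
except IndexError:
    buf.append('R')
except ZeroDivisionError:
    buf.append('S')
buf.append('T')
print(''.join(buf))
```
ST

ZeroDivisionError is caught by its specific handler, not IndexError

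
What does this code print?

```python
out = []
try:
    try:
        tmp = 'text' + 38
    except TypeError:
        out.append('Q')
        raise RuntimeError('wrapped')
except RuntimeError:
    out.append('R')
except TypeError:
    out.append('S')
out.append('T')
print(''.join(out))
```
QRT

RuntimeError raised and caught, original TypeError not re-raised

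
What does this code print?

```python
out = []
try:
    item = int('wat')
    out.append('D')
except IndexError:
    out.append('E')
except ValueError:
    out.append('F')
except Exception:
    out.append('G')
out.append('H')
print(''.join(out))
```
FH

ValueError matches before generic Exception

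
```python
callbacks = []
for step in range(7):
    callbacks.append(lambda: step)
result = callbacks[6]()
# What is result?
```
6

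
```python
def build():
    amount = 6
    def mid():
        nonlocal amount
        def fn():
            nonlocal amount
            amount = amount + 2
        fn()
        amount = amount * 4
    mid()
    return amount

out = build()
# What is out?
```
32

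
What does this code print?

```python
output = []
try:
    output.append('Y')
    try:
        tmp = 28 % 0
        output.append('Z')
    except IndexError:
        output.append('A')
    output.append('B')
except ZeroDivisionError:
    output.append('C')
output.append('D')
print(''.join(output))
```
YCD

Inner handler doesn't match, propagates to outer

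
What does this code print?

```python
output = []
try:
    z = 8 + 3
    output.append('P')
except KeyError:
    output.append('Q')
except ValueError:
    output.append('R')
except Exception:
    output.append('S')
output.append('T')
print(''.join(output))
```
PT

No exception, try block completes normally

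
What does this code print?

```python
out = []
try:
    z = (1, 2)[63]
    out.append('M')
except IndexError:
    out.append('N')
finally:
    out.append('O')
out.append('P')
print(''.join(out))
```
NOP

finally always runs, even after exception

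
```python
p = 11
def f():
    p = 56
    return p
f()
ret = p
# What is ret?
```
11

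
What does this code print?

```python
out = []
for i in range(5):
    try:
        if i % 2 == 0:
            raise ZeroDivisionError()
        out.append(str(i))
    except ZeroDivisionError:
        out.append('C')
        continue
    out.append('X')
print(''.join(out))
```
C1XC3XC

continue in except skips rest of loop body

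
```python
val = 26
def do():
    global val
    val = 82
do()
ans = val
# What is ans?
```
82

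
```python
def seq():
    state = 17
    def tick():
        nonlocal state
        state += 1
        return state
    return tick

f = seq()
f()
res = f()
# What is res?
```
19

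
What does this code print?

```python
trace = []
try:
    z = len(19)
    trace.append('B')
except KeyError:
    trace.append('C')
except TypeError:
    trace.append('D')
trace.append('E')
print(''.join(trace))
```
DE

TypeError is caught by its specific handler, not KeyError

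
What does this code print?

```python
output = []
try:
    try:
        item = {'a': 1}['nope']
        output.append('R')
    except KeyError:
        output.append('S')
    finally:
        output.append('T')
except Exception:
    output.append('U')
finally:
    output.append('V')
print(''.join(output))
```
STV

Both finally blocks run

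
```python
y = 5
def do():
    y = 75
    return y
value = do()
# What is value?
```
75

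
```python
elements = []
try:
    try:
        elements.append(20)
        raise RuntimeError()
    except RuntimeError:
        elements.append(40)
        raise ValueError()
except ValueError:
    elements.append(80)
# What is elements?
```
[20, 40, 80]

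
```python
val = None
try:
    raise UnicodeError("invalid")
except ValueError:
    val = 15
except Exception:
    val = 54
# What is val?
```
15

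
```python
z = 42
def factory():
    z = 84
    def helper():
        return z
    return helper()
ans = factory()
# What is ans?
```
84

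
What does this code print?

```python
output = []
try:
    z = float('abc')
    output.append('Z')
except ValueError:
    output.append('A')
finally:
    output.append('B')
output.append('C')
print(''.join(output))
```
ABC

finally always runs, even after exception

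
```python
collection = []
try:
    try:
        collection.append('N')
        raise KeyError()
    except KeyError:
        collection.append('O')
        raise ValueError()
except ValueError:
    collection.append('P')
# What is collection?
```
['N', 'O', 'P']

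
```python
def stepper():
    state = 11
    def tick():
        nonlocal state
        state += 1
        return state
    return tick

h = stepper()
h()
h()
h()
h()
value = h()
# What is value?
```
16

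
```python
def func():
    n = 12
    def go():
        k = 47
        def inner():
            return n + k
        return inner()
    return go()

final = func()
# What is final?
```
59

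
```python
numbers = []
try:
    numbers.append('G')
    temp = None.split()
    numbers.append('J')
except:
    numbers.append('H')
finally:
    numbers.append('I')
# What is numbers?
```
['G', 'H', 'I']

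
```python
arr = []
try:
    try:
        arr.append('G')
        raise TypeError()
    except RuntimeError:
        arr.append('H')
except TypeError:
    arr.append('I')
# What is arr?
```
['G', 'I']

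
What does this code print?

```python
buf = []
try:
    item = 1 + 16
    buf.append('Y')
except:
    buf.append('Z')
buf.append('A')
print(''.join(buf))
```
YA

No exception, try block completes normally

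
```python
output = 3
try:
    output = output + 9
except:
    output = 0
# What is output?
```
12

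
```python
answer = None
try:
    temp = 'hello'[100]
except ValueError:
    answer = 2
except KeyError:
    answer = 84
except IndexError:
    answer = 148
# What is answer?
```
148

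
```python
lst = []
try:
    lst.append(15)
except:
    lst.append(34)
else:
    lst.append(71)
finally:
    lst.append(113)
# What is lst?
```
[15, 71, 113]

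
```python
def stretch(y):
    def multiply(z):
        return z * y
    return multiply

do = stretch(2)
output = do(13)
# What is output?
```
26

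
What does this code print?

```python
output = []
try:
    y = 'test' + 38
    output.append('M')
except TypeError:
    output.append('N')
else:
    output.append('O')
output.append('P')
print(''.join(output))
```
NP

else block skipped when exception is caught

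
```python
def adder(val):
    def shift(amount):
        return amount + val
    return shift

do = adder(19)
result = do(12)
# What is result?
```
31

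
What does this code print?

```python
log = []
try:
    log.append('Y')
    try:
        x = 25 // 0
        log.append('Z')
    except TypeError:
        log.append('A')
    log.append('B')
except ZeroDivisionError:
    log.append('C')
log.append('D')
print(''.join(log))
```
YCD

Inner handler doesn't match, propagates to outer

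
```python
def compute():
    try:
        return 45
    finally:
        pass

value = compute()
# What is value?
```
45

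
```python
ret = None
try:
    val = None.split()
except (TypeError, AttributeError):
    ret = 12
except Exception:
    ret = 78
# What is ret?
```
12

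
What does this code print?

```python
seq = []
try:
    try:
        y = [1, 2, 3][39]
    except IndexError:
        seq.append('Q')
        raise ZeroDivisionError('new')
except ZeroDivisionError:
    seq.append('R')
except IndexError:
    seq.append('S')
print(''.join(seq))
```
QR

New ZeroDivisionError raised, caught by outer ZeroDivisionError handler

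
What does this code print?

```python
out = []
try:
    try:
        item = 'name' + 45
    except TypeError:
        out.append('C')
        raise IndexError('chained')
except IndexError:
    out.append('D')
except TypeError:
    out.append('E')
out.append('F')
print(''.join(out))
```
CDF

IndexError raised and caught, original TypeError not re-raised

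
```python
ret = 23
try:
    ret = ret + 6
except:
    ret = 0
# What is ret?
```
29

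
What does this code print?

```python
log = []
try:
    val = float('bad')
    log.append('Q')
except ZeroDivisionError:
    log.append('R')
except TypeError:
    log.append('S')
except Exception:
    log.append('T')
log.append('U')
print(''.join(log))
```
TU

ValueError not specifically caught, falls to Exception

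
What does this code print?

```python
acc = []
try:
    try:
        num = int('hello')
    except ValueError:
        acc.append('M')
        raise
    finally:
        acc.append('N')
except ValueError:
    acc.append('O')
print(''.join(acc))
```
MNO

finally runs before re-raised exception propagates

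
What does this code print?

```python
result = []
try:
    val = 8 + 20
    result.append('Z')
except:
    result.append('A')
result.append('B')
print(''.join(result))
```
ZB

No exception, try block completes normally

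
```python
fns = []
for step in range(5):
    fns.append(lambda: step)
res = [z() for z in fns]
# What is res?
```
[4, 4, 4, 4, 4]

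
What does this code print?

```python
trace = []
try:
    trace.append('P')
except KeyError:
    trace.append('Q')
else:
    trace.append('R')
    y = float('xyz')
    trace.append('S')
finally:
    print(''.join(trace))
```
PR

Try succeeds, else appends 'R', ValueError in else is uncaught, finally prints before exception propagates ('S' never appended)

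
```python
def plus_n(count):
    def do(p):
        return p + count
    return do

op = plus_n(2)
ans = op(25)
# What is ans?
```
27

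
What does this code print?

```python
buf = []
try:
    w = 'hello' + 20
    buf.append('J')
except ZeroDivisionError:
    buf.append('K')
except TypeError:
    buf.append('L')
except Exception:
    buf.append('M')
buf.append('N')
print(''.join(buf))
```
LN

TypeError matches before generic Exception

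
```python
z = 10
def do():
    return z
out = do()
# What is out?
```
10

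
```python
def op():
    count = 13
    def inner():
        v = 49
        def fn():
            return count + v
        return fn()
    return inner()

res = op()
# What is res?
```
62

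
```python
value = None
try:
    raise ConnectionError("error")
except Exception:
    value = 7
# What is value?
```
7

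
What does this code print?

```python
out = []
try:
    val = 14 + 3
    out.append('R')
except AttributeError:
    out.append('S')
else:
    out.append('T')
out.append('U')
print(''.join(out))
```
RTU

else block runs when no exception occurs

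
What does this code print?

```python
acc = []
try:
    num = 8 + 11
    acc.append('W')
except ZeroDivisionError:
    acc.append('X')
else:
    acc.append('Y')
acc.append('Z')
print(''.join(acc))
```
WYZ

else block runs when no exception occurs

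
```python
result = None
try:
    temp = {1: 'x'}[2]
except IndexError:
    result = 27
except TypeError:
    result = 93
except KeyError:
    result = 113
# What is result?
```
113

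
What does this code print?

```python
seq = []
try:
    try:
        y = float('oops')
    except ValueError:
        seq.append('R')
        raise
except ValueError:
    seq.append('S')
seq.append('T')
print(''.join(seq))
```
RST

raise without argument re-raises current exception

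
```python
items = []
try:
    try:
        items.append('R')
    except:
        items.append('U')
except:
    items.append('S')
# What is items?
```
['R']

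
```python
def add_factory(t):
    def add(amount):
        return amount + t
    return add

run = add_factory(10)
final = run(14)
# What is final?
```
24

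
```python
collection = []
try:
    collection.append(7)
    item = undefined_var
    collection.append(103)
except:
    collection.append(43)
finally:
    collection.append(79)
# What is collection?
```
[7, 43, 79]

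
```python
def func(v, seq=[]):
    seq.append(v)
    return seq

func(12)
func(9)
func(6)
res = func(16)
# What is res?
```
[12, 9, 6, 16]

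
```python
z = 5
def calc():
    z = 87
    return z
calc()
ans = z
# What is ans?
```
5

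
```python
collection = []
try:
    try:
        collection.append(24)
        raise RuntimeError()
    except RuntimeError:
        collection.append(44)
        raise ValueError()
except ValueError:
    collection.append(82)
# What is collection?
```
[24, 44, 82]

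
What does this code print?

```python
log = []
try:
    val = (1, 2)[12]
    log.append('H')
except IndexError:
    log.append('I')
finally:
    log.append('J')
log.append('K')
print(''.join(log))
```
IJK

finally always runs, even after exception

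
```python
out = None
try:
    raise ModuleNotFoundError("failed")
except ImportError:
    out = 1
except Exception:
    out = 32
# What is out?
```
1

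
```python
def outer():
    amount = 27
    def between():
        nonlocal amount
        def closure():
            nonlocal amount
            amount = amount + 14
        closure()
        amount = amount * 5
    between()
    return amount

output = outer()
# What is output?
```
205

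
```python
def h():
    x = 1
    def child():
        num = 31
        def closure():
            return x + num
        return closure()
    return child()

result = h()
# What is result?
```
32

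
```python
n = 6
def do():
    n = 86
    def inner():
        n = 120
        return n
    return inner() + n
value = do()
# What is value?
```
206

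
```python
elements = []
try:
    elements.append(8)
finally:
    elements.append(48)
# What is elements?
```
[8, 48]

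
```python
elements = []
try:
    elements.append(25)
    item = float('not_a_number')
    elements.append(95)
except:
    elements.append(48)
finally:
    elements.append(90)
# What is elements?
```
[25, 48, 90]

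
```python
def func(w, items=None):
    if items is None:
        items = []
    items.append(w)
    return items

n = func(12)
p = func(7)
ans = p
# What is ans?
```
[7]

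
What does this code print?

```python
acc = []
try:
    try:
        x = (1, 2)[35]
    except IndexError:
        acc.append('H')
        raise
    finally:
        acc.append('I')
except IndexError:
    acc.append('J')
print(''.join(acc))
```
HIJ

finally runs before re-raised exception propagates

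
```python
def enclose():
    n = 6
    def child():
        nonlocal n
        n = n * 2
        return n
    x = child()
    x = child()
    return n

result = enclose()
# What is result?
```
24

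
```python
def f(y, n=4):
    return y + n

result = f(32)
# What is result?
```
36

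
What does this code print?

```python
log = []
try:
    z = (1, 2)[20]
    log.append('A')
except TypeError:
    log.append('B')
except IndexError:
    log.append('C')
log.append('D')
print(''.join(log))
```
CD

IndexError is caught by its specific handler, not TypeError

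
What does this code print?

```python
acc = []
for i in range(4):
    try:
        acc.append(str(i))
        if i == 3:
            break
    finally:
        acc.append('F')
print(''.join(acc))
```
0F1F2F3F

finally runs even when breaking out of loop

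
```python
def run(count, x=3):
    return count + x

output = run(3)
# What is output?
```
6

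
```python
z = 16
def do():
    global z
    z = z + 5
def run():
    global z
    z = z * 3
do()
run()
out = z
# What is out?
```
63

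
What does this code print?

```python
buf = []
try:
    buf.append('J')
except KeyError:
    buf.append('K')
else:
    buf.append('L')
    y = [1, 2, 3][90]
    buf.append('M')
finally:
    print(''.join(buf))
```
JL

Try succeeds, else appends 'L', IndexError in else is uncaught, finally prints before exception propagates ('M' never appended)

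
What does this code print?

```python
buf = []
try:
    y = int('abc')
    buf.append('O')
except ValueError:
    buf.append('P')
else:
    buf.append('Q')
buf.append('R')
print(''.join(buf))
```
PR

else block skipped when exception is caught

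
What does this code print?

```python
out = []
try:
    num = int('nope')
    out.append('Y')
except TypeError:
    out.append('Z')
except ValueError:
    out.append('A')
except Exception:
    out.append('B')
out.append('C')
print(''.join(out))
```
AC

ValueError matches before generic Exception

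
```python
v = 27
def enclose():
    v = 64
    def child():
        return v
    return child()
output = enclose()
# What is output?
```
64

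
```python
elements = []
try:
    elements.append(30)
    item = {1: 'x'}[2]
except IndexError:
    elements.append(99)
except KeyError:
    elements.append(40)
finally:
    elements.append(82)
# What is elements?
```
[30, 40, 82]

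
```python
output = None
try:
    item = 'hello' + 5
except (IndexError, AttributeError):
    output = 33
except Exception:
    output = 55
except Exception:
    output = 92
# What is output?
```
55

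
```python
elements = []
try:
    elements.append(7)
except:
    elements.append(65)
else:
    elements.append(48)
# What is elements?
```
[7, 48]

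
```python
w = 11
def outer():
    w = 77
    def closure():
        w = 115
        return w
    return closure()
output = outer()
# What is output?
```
115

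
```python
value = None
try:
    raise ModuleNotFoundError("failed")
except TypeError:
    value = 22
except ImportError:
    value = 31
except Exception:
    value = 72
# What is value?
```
31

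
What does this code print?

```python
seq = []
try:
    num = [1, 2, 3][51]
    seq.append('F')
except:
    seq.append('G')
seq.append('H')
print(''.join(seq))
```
GH

Exception raised in try, caught by bare except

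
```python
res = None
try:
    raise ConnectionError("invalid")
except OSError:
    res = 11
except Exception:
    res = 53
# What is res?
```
11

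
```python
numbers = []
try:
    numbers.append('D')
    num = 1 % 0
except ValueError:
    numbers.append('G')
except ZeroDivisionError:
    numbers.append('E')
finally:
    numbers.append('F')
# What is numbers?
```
['D', 'E', 'F']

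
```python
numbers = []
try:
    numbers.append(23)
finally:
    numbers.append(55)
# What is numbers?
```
[23, 55]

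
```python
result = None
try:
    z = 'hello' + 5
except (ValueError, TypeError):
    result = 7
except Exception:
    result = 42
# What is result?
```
7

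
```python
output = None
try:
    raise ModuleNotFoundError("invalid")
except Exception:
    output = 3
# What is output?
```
3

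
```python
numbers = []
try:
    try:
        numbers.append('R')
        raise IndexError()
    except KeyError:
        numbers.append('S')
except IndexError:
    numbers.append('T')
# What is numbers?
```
['R', 'T']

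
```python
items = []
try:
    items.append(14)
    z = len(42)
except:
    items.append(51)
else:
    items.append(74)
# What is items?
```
[14, 51]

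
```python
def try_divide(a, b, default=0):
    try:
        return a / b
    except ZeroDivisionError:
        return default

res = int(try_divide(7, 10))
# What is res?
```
0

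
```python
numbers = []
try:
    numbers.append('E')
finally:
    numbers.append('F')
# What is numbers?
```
['E', 'F']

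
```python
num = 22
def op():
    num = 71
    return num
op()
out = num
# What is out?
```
22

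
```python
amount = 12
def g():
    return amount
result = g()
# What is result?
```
12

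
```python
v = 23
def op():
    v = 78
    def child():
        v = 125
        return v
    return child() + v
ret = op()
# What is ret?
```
203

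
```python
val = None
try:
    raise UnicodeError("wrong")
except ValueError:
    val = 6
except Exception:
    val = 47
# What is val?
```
6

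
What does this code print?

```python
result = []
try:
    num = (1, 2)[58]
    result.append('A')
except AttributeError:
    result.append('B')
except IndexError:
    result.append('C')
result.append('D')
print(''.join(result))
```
CD

IndexError is caught by its specific handler, not AttributeError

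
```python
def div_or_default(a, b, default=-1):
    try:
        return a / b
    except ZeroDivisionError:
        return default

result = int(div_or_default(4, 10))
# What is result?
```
0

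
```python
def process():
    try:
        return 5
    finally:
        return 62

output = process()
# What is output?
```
62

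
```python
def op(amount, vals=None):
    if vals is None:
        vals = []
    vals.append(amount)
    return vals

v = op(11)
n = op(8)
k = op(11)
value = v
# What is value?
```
[11]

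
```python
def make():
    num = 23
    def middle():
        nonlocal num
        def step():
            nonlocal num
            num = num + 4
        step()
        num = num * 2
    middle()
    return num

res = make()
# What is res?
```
54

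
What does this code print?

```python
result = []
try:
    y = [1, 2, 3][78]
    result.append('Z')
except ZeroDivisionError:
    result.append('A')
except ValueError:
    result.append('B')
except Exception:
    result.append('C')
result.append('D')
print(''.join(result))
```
CD

IndexError not specifically caught, falls to Exception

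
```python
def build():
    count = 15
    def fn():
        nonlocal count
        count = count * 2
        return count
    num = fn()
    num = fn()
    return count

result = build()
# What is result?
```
60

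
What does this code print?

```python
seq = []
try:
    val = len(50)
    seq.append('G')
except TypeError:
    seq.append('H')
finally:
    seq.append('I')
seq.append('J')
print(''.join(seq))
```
HIJ

finally always runs, even after exception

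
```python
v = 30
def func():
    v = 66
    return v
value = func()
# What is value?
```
66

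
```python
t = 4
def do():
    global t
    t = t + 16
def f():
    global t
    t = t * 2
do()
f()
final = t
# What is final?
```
40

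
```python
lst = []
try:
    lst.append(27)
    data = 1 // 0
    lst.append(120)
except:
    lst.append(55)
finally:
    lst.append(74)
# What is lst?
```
[27, 55, 74]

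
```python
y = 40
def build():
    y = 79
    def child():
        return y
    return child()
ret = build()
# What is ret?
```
79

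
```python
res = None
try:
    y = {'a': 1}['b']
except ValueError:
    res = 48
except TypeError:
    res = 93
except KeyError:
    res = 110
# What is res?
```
110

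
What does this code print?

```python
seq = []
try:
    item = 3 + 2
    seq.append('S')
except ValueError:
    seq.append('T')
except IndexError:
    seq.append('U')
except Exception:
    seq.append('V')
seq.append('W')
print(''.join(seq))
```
SW

No exception, try block completes normally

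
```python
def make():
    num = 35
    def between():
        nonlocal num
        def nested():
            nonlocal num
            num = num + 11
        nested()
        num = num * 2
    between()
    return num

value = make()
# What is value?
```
92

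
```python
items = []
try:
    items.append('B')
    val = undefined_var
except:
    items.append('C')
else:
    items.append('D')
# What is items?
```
['B', 'C']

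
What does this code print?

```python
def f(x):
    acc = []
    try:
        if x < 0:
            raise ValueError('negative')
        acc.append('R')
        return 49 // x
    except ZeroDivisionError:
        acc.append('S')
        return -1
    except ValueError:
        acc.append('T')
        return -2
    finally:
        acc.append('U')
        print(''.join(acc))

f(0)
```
RSU

x=0 causes ZeroDivisionError, caught, finally prints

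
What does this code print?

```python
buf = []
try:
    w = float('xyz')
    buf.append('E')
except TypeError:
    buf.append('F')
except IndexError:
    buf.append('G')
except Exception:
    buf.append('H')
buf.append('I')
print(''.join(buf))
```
HI

ValueError not specifically caught, falls to Exception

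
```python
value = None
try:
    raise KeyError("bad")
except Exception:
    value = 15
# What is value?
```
15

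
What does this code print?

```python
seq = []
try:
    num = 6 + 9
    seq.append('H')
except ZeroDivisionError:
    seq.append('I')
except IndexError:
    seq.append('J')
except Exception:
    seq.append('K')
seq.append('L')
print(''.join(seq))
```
HL

No exception, try block completes normally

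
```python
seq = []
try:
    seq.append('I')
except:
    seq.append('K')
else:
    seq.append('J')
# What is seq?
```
['I', 'J']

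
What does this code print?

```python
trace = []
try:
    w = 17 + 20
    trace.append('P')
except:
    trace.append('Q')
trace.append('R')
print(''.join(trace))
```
PR

No exception, try block completes normally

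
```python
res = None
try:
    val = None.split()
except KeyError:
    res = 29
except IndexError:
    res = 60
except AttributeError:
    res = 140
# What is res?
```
140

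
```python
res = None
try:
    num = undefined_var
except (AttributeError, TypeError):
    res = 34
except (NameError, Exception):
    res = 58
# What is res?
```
58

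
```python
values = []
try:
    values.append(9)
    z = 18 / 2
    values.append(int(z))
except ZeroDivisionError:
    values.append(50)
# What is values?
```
[9, 9]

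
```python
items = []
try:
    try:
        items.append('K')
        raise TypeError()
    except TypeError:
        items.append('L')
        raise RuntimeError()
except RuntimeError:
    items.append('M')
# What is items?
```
['K', 'L', 'M']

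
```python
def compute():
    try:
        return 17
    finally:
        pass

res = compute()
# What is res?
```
17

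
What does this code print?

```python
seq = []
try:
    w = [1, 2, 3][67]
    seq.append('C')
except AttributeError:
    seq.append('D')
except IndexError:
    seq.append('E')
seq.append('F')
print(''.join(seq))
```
EF

IndexError is caught by its specific handler, not AttributeError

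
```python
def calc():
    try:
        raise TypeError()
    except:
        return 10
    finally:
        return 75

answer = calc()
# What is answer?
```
75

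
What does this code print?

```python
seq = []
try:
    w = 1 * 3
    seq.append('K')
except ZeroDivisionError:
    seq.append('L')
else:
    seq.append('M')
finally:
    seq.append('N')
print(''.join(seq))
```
KMN

else runs before finally when no exception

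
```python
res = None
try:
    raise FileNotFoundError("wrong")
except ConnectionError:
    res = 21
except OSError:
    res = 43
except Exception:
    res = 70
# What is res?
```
43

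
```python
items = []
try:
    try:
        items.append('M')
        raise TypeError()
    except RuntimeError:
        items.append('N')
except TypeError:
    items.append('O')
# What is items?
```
['M', 'O']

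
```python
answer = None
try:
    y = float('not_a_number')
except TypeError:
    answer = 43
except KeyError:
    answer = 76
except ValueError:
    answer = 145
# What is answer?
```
145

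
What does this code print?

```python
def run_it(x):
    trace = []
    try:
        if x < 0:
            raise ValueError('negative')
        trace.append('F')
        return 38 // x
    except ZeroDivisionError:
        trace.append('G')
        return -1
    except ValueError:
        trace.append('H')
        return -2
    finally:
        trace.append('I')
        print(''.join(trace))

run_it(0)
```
FGI

x=0 causes ZeroDivisionError, caught, finally prints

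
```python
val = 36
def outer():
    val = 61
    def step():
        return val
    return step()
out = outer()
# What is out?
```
61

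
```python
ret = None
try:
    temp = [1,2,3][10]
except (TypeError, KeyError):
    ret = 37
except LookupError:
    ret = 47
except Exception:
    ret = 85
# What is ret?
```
47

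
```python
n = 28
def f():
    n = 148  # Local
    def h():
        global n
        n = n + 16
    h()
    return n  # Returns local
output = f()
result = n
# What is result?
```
44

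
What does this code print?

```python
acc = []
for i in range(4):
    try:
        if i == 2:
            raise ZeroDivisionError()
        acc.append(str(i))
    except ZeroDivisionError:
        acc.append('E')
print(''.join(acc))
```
01E3

Exception on i=2 caught, loop continues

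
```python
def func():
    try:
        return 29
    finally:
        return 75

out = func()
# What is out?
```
75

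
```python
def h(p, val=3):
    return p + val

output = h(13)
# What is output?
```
16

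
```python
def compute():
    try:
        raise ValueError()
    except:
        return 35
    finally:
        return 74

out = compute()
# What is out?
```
74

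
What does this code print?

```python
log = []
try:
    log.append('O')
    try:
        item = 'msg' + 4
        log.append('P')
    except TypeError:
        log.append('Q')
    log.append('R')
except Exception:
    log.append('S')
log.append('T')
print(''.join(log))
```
OQRT

Inner exception caught by inner handler, outer continues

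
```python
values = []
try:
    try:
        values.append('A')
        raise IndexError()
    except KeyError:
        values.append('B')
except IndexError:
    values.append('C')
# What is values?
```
['A', 'C']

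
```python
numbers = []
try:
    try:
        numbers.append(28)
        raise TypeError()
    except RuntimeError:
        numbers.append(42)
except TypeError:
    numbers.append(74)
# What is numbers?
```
[28, 74]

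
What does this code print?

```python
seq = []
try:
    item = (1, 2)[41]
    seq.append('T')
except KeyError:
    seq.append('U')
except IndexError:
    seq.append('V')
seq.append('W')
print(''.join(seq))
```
VW

IndexError is caught by its specific handler, not KeyError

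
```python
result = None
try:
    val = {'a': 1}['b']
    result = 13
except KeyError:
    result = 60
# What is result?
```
60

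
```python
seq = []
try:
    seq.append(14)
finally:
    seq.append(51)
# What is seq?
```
[14, 51]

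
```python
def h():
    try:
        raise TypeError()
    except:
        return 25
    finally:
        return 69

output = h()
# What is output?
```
69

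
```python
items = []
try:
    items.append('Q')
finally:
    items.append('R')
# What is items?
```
['Q', 'R']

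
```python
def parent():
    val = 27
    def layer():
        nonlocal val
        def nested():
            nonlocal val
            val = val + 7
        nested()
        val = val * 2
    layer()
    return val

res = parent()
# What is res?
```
68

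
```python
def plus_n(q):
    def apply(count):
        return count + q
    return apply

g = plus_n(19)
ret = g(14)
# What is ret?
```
33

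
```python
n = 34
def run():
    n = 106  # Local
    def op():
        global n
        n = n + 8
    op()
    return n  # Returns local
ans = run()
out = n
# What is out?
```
42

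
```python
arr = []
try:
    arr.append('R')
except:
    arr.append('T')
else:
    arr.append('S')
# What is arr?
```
['R', 'S']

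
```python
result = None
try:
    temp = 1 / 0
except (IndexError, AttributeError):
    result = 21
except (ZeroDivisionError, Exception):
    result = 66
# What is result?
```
66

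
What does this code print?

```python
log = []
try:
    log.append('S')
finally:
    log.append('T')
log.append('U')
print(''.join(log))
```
STU

try/finally without except, no exception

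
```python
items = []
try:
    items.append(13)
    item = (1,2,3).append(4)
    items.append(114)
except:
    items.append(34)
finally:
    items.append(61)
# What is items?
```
[13, 34, 61]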